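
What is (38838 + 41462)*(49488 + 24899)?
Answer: 5973276100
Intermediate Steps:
(38838 + 41462)*(49488 + 24899) = 80300*74387 = 5973276100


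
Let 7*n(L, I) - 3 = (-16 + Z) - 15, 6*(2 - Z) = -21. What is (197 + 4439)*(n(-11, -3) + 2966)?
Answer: 96148322/7 ≈ 1.3735e+7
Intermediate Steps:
Z = 11/2 (Z = 2 - ⅙*(-21) = 2 + 7/2 = 11/2 ≈ 5.5000)
n(L, I) = -45/14 (n(L, I) = 3/7 + ((-16 + 11/2) - 15)/7 = 3/7 + (-21/2 - 15)/7 = 3/7 + (⅐)*(-51/2) = 3/7 - 51/14 = -45/14)
(197 + 4439)*(n(-11, -3) + 2966) = (197 + 4439)*(-45/14 + 2966) = 4636*(41479/14) = 96148322/7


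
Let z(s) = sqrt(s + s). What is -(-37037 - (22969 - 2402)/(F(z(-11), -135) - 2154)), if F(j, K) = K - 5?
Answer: 84942311/2294 ≈ 37028.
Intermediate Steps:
z(s) = sqrt(2)*sqrt(s) (z(s) = sqrt(2*s) = sqrt(2)*sqrt(s))
F(j, K) = -5 + K
-(-37037 - (22969 - 2402)/(F(z(-11), -135) - 2154)) = -(-37037 - (22969 - 2402)/((-5 - 135) - 2154)) = -(-37037 - 20567/(-140 - 2154)) = -(-37037 - 20567/(-2294)) = -(-37037 - 20567*(-1)/2294) = -(-37037 - 1*(-20567/2294)) = -(-37037 + 20567/2294) = -1*(-84942311/2294) = 84942311/2294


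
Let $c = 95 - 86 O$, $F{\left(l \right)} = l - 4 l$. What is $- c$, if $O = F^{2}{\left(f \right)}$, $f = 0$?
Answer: $-95$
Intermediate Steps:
$F{\left(l \right)} = - 3 l$
$O = 0$ ($O = \left(\left(-3\right) 0\right)^{2} = 0^{2} = 0$)
$c = 95$ ($c = 95 - 0 = 95 + 0 = 95$)
$- c = \left(-1\right) 95 = -95$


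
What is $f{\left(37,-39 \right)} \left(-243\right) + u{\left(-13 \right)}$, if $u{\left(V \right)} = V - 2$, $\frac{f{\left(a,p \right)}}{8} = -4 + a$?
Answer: $-64167$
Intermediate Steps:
$f{\left(a,p \right)} = -32 + 8 a$ ($f{\left(a,p \right)} = 8 \left(-4 + a\right) = -32 + 8 a$)
$u{\left(V \right)} = -2 + V$
$f{\left(37,-39 \right)} \left(-243\right) + u{\left(-13 \right)} = \left(-32 + 8 \cdot 37\right) \left(-243\right) - 15 = \left(-32 + 296\right) \left(-243\right) - 15 = 264 \left(-243\right) - 15 = -64152 - 15 = -64167$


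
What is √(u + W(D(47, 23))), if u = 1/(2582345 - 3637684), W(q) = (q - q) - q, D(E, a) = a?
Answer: I*√25616030368522/1055339 ≈ 4.7958*I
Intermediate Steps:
W(q) = -q (W(q) = 0 - q = -q)
u = -1/1055339 (u = 1/(-1055339) = -1/1055339 ≈ -9.4756e-7)
√(u + W(D(47, 23))) = √(-1/1055339 - 1*23) = √(-1/1055339 - 23) = √(-24272798/1055339) = I*√25616030368522/1055339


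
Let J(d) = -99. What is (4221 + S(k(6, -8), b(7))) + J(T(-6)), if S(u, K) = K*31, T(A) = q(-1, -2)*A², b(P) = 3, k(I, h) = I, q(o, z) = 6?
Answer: 4215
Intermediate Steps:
T(A) = 6*A²
S(u, K) = 31*K
(4221 + S(k(6, -8), b(7))) + J(T(-6)) = (4221 + 31*3) - 99 = (4221 + 93) - 99 = 4314 - 99 = 4215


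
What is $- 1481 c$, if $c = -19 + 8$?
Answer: $16291$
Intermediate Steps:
$c = -11$
$- 1481 c = \left(-1481\right) \left(-11\right) = 16291$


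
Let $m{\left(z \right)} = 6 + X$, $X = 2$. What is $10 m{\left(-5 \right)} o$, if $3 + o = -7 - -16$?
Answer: $480$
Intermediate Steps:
$o = 6$ ($o = -3 - -9 = -3 + \left(-7 + 16\right) = -3 + 9 = 6$)
$m{\left(z \right)} = 8$ ($m{\left(z \right)} = 6 + 2 = 8$)
$10 m{\left(-5 \right)} o = 10 \cdot 8 \cdot 6 = 80 \cdot 6 = 480$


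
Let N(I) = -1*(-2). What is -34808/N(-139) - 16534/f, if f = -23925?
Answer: -416374166/23925 ≈ -17403.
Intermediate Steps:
N(I) = 2
-34808/N(-139) - 16534/f = -34808/2 - 16534/(-23925) = -34808*1/2 - 16534*(-1/23925) = -17404 + 16534/23925 = -416374166/23925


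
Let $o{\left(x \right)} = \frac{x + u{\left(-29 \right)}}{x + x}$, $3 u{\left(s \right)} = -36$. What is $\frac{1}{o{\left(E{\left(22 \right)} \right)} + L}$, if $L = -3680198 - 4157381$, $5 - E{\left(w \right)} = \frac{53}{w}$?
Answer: $- \frac{38}{297828071} \approx -1.2759 \cdot 10^{-7}$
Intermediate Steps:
$E{\left(w \right)} = 5 - \frac{53}{w}$
$u{\left(s \right)} = -12$ ($u{\left(s \right)} = \frac{1}{3} \left(-36\right) = -12$)
$o{\left(x \right)} = \frac{-12 + x}{2 x}$ ($o{\left(x \right)} = \frac{x - 12}{x + x} = \frac{-12 + x}{2 x}$)
$L = -7837579$ ($L = -3680198 - 4157381 = -7837579$)
$\frac{1}{o{\left(E{\left(22 \right)} \right)} + L} = \frac{1}{\frac{-12 + \left(5 - \frac{53}{22}\right)}{2 \left(5 - \frac{53}{22}\right)} - 7837579} = \frac{1}{\frac{-12 + \frac{57}{22}}{2 \cdot \frac{57}{22}} - 7837579} = \frac{1}{\frac{1}{2} \cdot \frac{22}{57} \left(- \frac{207}{22}\right) - 7837579} = \frac{1}{- \frac{69}{38} - 7837579} = \frac{1}{- \frac{297828071}{38}} = - \frac{38}{297828071}$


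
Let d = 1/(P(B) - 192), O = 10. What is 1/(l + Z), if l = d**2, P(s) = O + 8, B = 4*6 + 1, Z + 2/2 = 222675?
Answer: 30276/6741678025 ≈ 4.4909e-6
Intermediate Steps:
Z = 222674 (Z = -1 + 222675 = 222674)
B = 25 (B = 24 + 1 = 25)
P(s) = 18 (P(s) = 10 + 8 = 18)
d = -1/174 (d = 1/(18 - 192) = 1/(-174) = -1/174 ≈ -0.0057471)
l = 1/30276 (l = (-1/174)**2 = 1/30276 ≈ 3.3029e-5)
1/(l + Z) = 1/(1/30276 + 222674) = 1/(6741678025/30276) = 30276/6741678025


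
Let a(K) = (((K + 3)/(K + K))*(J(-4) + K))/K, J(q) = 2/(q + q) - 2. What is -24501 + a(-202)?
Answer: -7997747849/326432 ≈ -24501.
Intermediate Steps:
J(q) = -2 + 1/q (J(q) = 2/(2*q) - 2 = (1/(2*q))*2 - 2 = 1/q - 2 = -2 + 1/q)
a(K) = (3 + K)*(-9/4 + K)/(2*K**2) (a(K) = (((K + 3)/(K + K))*((-2 + 1/(-4)) + K))/K = (((3 + K)/((2*K)))*((-2 - 1/4) + K))/K = (((3 + K)*(1/(2*K)))*(-9/4 + K))/K = (((3 + K)/(2*K))*(-9/4 + K))/K = ((3 + K)*(-9/4 + K)/(2*K))/K = (3 + K)*(-9/4 + K)/(2*K**2))
-24501 + a(-202) = -24501 + (1/8)*(-27 + 3*(-202) + 4*(-202)**2)/(-202)**2 = -24501 + (1/8)*(1/40804)*(-27 - 606 + 4*40804) = -24501 + (1/8)*(1/40804)*(-27 - 606 + 163216) = -24501 + (1/8)*(1/40804)*162583 = -24501 + 162583/326432 = -7997747849/326432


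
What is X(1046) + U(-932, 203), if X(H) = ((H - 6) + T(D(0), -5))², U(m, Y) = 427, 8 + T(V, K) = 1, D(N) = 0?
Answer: 1067516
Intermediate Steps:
T(V, K) = -7 (T(V, K) = -8 + 1 = -7)
X(H) = (-13 + H)² (X(H) = ((H - 6) - 7)² = ((-6 + H) - 7)² = (-13 + H)²)
X(1046) + U(-932, 203) = (-13 + 1046)² + 427 = 1033² + 427 = 1067089 + 427 = 1067516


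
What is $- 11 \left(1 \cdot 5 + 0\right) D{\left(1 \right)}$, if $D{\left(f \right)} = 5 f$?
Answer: $-275$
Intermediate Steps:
$- 11 \left(1 \cdot 5 + 0\right) D{\left(1 \right)} = - 11 \left(1 \cdot 5 + 0\right) 5 \cdot 1 = - 11 \left(5 + 0\right) 5 = \left(-11\right) 5 \cdot 5 = \left(-55\right) 5 = -275$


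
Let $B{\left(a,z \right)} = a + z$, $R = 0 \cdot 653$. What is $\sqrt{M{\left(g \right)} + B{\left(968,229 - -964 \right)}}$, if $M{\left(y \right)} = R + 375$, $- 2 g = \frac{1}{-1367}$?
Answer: $2 \sqrt{634} \approx 50.359$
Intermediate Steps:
$g = \frac{1}{2734}$ ($g = - \frac{1}{2 \left(-1367\right)} = \left(- \frac{1}{2}\right) \left(- \frac{1}{1367}\right) = \frac{1}{2734} \approx 0.00036576$)
$R = 0$
$M{\left(y \right)} = 375$ ($M{\left(y \right)} = 0 + 375 = 375$)
$\sqrt{M{\left(g \right)} + B{\left(968,229 - -964 \right)}} = \sqrt{375 + \left(968 + \left(229 - -964\right)\right)} = \sqrt{375 + \left(968 + \left(229 + 964\right)\right)} = \sqrt{375 + \left(968 + 1193\right)} = \sqrt{375 + 2161} = \sqrt{2536} = 2 \sqrt{634}$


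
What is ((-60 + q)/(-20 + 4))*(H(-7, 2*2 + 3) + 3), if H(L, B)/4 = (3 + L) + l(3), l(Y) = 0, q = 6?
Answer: -351/8 ≈ -43.875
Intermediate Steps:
H(L, B) = 12 + 4*L (H(L, B) = 4*((3 + L) + 0) = 4*(3 + L) = 12 + 4*L)
((-60 + q)/(-20 + 4))*(H(-7, 2*2 + 3) + 3) = ((-60 + 6)/(-20 + 4))*((12 + 4*(-7)) + 3) = (-54/(-16))*((12 - 28) + 3) = (-54*(-1/16))*(-16 + 3) = (27/8)*(-13) = -351/8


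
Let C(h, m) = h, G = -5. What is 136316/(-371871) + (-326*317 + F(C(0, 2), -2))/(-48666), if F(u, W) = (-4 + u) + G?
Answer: 10599761755/6032491362 ≈ 1.7571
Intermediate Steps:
F(u, W) = -9 + u (F(u, W) = (-4 + u) - 5 = -9 + u)
136316/(-371871) + (-326*317 + F(C(0, 2), -2))/(-48666) = 136316/(-371871) + (-326*317 + (-9 + 0))/(-48666) = 136316*(-1/371871) + (-103342 - 9)*(-1/48666) = -136316/371871 - 103351*(-1/48666) = -136316/371871 + 103351/48666 = 10599761755/6032491362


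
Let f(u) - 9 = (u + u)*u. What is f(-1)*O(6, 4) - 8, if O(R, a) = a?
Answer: 36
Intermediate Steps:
f(u) = 9 + 2*u**2 (f(u) = 9 + (u + u)*u = 9 + (2*u)*u = 9 + 2*u**2)
f(-1)*O(6, 4) - 8 = (9 + 2*(-1)**2)*4 - 8 = (9 + 2*1)*4 - 8 = (9 + 2)*4 - 8 = 11*4 - 8 = 44 - 8 = 36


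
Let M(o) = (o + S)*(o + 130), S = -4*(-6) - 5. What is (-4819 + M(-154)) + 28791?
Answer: 27212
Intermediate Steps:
S = 19 (S = 24 - 5 = 19)
M(o) = (19 + o)*(130 + o) (M(o) = (o + 19)*(o + 130) = (19 + o)*(130 + o))
(-4819 + M(-154)) + 28791 = (-4819 + (2470 + (-154)**2 + 149*(-154))) + 28791 = (-4819 + (2470 + 23716 - 22946)) + 28791 = (-4819 + 3240) + 28791 = -1579 + 28791 = 27212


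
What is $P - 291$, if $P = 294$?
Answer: $3$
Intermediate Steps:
$P - 291 = 294 - 291 = 3$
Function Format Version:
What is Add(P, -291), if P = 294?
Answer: 3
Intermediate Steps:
Add(P, -291) = Add(294, -291) = 3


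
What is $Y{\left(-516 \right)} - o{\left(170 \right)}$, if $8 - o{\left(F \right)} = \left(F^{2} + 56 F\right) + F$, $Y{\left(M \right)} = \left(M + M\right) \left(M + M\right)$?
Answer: $1103606$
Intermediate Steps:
$Y{\left(M \right)} = 4 M^{2}$ ($Y{\left(M \right)} = 2 M 2 M = 4 M^{2}$)
$o{\left(F \right)} = 8 - F^{2} - 57 F$ ($o{\left(F \right)} = 8 - \left(\left(F^{2} + 56 F\right) + F\right) = 8 - \left(F^{2} + 57 F\right) = 8 - F^{2} - 57 F$)
$Y{\left(-516 \right)} - o{\left(170 \right)} = 4 \left(-516\right)^{2} - \left(8 - 170^{2} - 9690\right) = 4 \cdot 266256 - \left(8 - 28900 - 9690\right) = 1065024 - \left(8 - 28900 - 9690\right) = 1065024 - -38582 = 1065024 + 38582 = 1103606$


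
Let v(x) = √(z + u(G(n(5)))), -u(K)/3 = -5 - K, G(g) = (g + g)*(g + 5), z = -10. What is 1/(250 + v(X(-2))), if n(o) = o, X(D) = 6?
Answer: 50/12439 - √305/62195 ≈ 0.0037388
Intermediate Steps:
G(g) = 2*g*(5 + g) (G(g) = (2*g)*(5 + g) = 2*g*(5 + g))
u(K) = 15 + 3*K (u(K) = -3*(-5 - K) = 15 + 3*K)
v(x) = √305 (v(x) = √(-10 + (15 + 3*(2*5*(5 + 5)))) = √(-10 + (15 + 3*(2*5*10))) = √(-10 + (15 + 3*100)) = √(-10 + (15 + 300)) = √(-10 + 315) = √305)
1/(250 + v(X(-2))) = 1/(250 + √305)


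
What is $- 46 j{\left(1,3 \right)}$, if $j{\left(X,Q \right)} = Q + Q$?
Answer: $-276$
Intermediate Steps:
$j{\left(X,Q \right)} = 2 Q$
$- 46 j{\left(1,3 \right)} = - 46 \cdot 2 \cdot 3 = \left(-46\right) 6 = -276$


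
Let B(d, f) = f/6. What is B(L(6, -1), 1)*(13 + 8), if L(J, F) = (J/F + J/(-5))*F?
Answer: 7/2 ≈ 3.5000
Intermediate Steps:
L(J, F) = F*(-J/5 + J/F) (L(J, F) = (J/F + J*(-⅕))*F = (J/F - J/5)*F = (-J/5 + J/F)*F = F*(-J/5 + J/F))
B(d, f) = f/6 (B(d, f) = f*(⅙) = f/6)
B(L(6, -1), 1)*(13 + 8) = ((⅙)*1)*(13 + 8) = (⅙)*21 = 7/2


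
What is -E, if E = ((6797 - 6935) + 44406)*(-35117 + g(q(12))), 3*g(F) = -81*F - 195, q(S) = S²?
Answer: 1729550760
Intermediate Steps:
g(F) = -65 - 27*F (g(F) = (-81*F - 195)/3 = (-195 - 81*F)/3 = -65 - 27*F)
E = -1729550760 (E = ((6797 - 6935) + 44406)*(-35117 + (-65 - 27*12²)) = (-138 + 44406)*(-35117 + (-65 - 27*144)) = 44268*(-35117 + (-65 - 3888)) = 44268*(-35117 - 3953) = 44268*(-39070) = -1729550760)
-E = -1*(-1729550760) = 1729550760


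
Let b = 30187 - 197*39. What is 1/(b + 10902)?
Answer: 1/33406 ≈ 2.9935e-5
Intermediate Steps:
b = 22504 (b = 30187 - 1*7683 = 30187 - 7683 = 22504)
1/(b + 10902) = 1/(22504 + 10902) = 1/33406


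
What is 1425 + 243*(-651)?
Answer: -156768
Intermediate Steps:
1425 + 243*(-651) = 1425 - 158193 = -156768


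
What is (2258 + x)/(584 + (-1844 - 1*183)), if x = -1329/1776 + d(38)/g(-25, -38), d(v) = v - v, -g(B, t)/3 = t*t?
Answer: -445431/284752 ≈ -1.5643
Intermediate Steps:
g(B, t) = -3*t**2 (g(B, t) = -3*t*t = -3*t**2)
d(v) = 0
x = -443/592 (x = -1329/1776 + 0/((-3*(-38)**2)) = -1329*1/1776 + 0/((-3*1444)) = -443/592 + 0/(-4332) = -443/592 + 0*(-1/4332) = -443/592 + 0 = -443/592 ≈ -0.74831)
(2258 + x)/(584 + (-1844 - 1*183)) = (2258 - 443/592)/(584 + (-1844 - 1*183)) = 1336293/(592*(584 + (-1844 - 183))) = 1336293/(592*(584 - 2027)) = (1336293/592)/(-1443) = (1336293/592)*(-1/1443) = -445431/284752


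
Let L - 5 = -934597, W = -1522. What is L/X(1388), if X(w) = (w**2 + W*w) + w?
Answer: 233648/46151 ≈ 5.0627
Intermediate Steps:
L = -934592 (L = 5 - 934597 = -934592)
X(w) = w**2 - 1521*w (X(w) = (w**2 - 1522*w) + w = w**2 - 1521*w)
L/X(1388) = -934592*1/(1388*(-1521 + 1388)) = -934592/(1388*(-133)) = -934592/(-184604) = -934592*(-1/184604) = 233648/46151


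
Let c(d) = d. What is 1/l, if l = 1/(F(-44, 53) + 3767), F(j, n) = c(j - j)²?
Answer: 3767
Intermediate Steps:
F(j, n) = 0 (F(j, n) = (j - j)² = 0² = 0)
l = 1/3767 (l = 1/(0 + 3767) = 1/3767 ≈ 0.00026546)
1/l = 1/(1/3767) = 3767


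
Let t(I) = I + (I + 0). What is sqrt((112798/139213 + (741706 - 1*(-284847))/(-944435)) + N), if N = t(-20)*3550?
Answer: I*sqrt(8493664052597227659325805)/7733978215 ≈ 376.83*I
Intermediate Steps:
t(I) = 2*I (t(I) = I + I = 2*I)
N = -142000 (N = (2*(-20))*3550 = -40*3550 = -142000)
sqrt((112798/139213 + (741706 - 1*(-284847))/(-944435)) + N) = sqrt((112798/139213 + (741706 - 1*(-284847))/(-944435)) - 142000) = sqrt((112798*(1/139213) + (741706 + 284847)*(-1/944435)) - 142000) = sqrt((112798/139213 + 1026553*(-1/944435)) - 142000) = sqrt((112798/139213 - 1026553/944435) - 142000) = sqrt(-2139949627/7733978215 - 142000) = sqrt(-1098227046479627/7733978215) = I*sqrt(8493664052597227659325805)/7733978215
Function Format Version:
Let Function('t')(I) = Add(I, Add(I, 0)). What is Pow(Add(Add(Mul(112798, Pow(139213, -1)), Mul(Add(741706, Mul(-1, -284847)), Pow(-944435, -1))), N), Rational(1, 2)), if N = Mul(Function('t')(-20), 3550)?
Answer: Mul(Rational(1, 7733978215), I, Pow(8493664052597227659325805, Rational(1, 2))) ≈ Mul(376.83, I)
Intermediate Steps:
Function('t')(I) = Mul(2, I) (Function('t')(I) = Add(I, I) = Mul(2, I))
N = -142000 (N = Mul(Mul(2, -20), 3550) = Mul(-40, 3550) = -142000)
Pow(Add(Add(Mul(112798, Pow(139213, -1)), Mul(Add(741706, Mul(-1, -284847)), Pow(-944435, -1))), N), Rational(1, 2)) = Pow(Add(Add(Mul(112798, Pow(139213, -1)), Mul(Add(741706, Mul(-1, -284847)), Pow(-944435, -1))), -142000), Rational(1, 2)) = Pow(Add(Add(Mul(112798, Rational(1, 139213)), Mul(Add(741706, 284847), Rational(-1, 944435))), -142000), Rational(1, 2)) = Pow(Add(Add(Rational(112798, 139213), Mul(1026553, Rational(-1, 944435))), -142000), Rational(1, 2)) = Pow(Add(Add(Rational(112798, 139213), Rational(-1026553, 944435)), -142000), Rational(1, 2)) = Pow(Add(Rational(-2139949627, 7733978215), -142000), Rational(1, 2)) = Pow(Rational(-1098227046479627, 7733978215), Rational(1, 2)) = Mul(Rational(1, 7733978215), I, Pow(8493664052597227659325805, Rational(1, 2)))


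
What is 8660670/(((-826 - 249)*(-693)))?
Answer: 577378/49665 ≈ 11.625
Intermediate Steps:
8660670/(((-826 - 249)*(-693))) = 8660670/((-1075*(-693))) = 8660670/744975 = 8660670*(1/744975) = 577378/49665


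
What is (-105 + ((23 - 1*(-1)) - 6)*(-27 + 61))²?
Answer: 257049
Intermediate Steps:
(-105 + ((23 - 1*(-1)) - 6)*(-27 + 61))² = (-105 + ((23 + 1) - 6)*34)² = (-105 + (24 - 6)*34)² = (-105 + 18*34)² = (-105 + 612)² = 507² = 257049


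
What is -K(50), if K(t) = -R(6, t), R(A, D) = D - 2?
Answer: 48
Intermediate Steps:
R(A, D) = -2 + D
K(t) = 2 - t (K(t) = -(-2 + t) = 2 - t)
-K(50) = -(2 - 1*50) = -(2 - 50) = -1*(-48) = 48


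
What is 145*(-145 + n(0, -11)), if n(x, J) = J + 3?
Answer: -22185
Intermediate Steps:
n(x, J) = 3 + J
145*(-145 + n(0, -11)) = 145*(-145 + (3 - 11)) = 145*(-145 - 8) = 145*(-153) = -22185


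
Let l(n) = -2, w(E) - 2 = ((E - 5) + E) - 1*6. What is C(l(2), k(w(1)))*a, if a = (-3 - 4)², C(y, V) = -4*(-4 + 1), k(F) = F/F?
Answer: 588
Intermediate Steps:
w(E) = -9 + 2*E (w(E) = 2 + (((E - 5) + E) - 1*6) = 2 + (((-5 + E) + E) - 6) = 2 + ((-5 + 2*E) - 6) = 2 + (-11 + 2*E) = -9 + 2*E)
k(F) = 1
C(y, V) = 12 (C(y, V) = -4*(-3) = 12)
a = 49 (a = (-7)² = 49)
C(l(2), k(w(1)))*a = 12*49 = 588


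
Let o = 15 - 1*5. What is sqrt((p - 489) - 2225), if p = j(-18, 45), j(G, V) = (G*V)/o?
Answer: I*sqrt(2795) ≈ 52.868*I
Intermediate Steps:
o = 10 (o = 15 - 5 = 10)
j(G, V) = G*V/10 (j(G, V) = (G*V)/10 = (G*V)*(1/10) = G*V/10)
p = -81 (p = (1/10)*(-18)*45 = -81)
sqrt((p - 489) - 2225) = sqrt((-81 - 489) - 2225) = sqrt(-570 - 2225) = sqrt(-2795) = I*sqrt(2795)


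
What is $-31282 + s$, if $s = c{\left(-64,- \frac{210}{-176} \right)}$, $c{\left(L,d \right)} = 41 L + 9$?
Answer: $-33897$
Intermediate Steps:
$c{\left(L,d \right)} = 9 + 41 L$
$s = -2615$ ($s = 9 + 41 \left(-64\right) = 9 - 2624 = -2615$)
$-31282 + s = -31282 - 2615 = -33897$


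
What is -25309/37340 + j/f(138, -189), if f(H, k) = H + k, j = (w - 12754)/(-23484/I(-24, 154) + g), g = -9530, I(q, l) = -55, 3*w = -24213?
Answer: -20264924941/28042302660 ≈ -0.72266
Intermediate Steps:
w = -8071 (w = (⅓)*(-24213) = -8071)
j = 1145375/500666 (j = (-8071 - 12754)/(-23484/(-55) - 9530) = -20825/(-23484*(-1/55) - 9530) = -20825/(23484/55 - 9530) = -20825/(-500666/55) = -20825*(-55/500666) = 1145375/500666 ≈ 2.2877)
-25309/37340 + j/f(138, -189) = -25309/37340 + 1145375/(500666*(138 - 189)) = -25309*1/37340 + (1145375/500666)/(-51) = -25309/37340 + (1145375/500666)*(-1/51) = -25309/37340 - 67375/1501998 = -20264924941/28042302660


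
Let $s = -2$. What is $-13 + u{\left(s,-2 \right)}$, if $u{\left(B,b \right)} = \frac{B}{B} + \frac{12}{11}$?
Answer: $- \frac{120}{11} \approx -10.909$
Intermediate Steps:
$u{\left(B,b \right)} = \frac{23}{11}$ ($u{\left(B,b \right)} = 1 + 12 \cdot \frac{1}{11} = 1 + \frac{12}{11} = \frac{23}{11}$)
$-13 + u{\left(s,-2 \right)} = -13 + \frac{23}{11} = - \frac{120}{11}$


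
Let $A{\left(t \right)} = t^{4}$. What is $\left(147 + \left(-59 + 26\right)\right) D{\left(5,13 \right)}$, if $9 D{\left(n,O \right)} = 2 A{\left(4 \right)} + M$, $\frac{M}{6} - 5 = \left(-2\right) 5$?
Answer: $\frac{18316}{3} \approx 6105.3$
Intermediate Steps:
$M = -30$ ($M = 30 + 6 \left(\left(-2\right) 5\right) = 30 + 6 \left(-10\right) = 30 - 60 = -30$)
$D{\left(n,O \right)} = \frac{482}{9}$ ($D{\left(n,O \right)} = \frac{2 \cdot 4^{4} - 30}{9} = \frac{2 \cdot 256 - 30}{9} = \frac{512 - 30}{9} = \frac{1}{9} \cdot 482 = \frac{482}{9}$)
$\left(147 + \left(-59 + 26\right)\right) D{\left(5,13 \right)} = \left(147 + \left(-59 + 26\right)\right) \frac{482}{9} = \left(147 - 33\right) \frac{482}{9} = 114 \cdot \frac{482}{9} = \frac{18316}{3}$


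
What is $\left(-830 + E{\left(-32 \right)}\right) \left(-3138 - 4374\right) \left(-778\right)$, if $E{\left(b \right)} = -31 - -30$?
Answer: $-4856643216$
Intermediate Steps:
$E{\left(b \right)} = -1$ ($E{\left(b \right)} = -31 + 30 = -1$)
$\left(-830 + E{\left(-32 \right)}\right) \left(-3138 - 4374\right) \left(-778\right) = \left(-830 - 1\right) \left(-3138 - 4374\right) \left(-778\right) = \left(-831\right) \left(-7512\right) \left(-778\right) = 6242472 \left(-778\right) = -4856643216$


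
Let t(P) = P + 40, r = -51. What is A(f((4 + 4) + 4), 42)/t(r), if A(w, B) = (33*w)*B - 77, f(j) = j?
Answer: -1505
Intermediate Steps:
A(w, B) = -77 + 33*B*w (A(w, B) = 33*B*w - 77 = -77 + 33*B*w)
t(P) = 40 + P
A(f((4 + 4) + 4), 42)/t(r) = (-77 + 33*42*((4 + 4) + 4))/(40 - 51) = (-77 + 33*42*(8 + 4))/(-11) = (-77 + 33*42*12)*(-1/11) = (-77 + 16632)*(-1/11) = 16555*(-1/11) = -1505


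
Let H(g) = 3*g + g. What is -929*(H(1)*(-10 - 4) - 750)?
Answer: 748774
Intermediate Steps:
H(g) = 4*g
-929*(H(1)*(-10 - 4) - 750) = -929*((4*1)*(-10 - 4) - 750) = -929*(4*(-14) - 750) = -929*(-56 - 750) = -929*(-806) = 748774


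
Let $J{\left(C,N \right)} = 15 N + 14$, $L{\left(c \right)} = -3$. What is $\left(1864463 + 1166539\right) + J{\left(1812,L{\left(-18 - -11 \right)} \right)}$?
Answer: $3030971$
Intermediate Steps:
$J{\left(C,N \right)} = 14 + 15 N$
$\left(1864463 + 1166539\right) + J{\left(1812,L{\left(-18 - -11 \right)} \right)} = \left(1864463 + 1166539\right) + \left(14 + 15 \left(-3\right)\right) = 3031002 + \left(14 - 45\right) = 3031002 - 31 = 3030971$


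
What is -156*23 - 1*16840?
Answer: -20428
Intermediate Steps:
-156*23 - 1*16840 = -3588 - 16840 = -20428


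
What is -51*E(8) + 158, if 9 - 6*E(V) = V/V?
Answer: 90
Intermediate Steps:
E(V) = 4/3 (E(V) = 3/2 - V/(6*V) = 3/2 - 1/6*1 = 3/2 - 1/6 = 4/3)
-51*E(8) + 158 = -51*4/3 + 158 = -68 + 158 = 90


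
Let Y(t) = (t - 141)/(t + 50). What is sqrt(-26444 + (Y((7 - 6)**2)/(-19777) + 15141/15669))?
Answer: I*sqrt(81539866797990597900615)/1756019607 ≈ 162.61*I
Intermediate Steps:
Y(t) = (-141 + t)/(50 + t)
sqrt(-26444 + (Y((7 - 6)**2)/(-19777) + 15141/15669)) = sqrt(-26444 + (((-141 + (7 - 6)**2)/(50 + (7 - 6)**2))/(-19777) + 15141/15669)) = sqrt(-26444 + (((-141 + 1**2)/(50 + 1**2))*(-1/19777) + 15141*(1/15669))) = sqrt(-26444 + (((-141 + 1)/(50 + 1))*(-1/19777) + 5047/5223)) = sqrt(-26444 + ((-140/51)*(-1/19777) + 5047/5223)) = sqrt(-26444 + (((1/51)*(-140))*(-1/19777) + 5047/5223)) = sqrt(-26444 + (-140/51*(-1/19777) + 5047/5223)) = sqrt(-26444 + (140/1008627 + 5047/5223)) = sqrt(-26444 + 1697090563/1756019607) = sqrt(-46434485396945/1756019607) = I*sqrt(81539866797990597900615)/1756019607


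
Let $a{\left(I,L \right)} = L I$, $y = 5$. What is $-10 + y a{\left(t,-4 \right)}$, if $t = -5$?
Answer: $90$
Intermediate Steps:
$a{\left(I,L \right)} = I L$
$-10 + y a{\left(t,-4 \right)} = -10 + 5 \left(\left(-5\right) \left(-4\right)\right) = -10 + 5 \cdot 20 = -10 + 100 = 90$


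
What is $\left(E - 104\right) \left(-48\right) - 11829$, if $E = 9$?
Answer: $-7269$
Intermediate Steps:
$\left(E - 104\right) \left(-48\right) - 11829 = \left(9 - 104\right) \left(-48\right) - 11829 = \left(-95\right) \left(-48\right) - 11829 = 4560 - 11829 = -7269$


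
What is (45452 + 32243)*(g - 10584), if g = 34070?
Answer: 1824744770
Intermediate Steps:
(45452 + 32243)*(g - 10584) = (45452 + 32243)*(34070 - 10584) = 77695*23486 = 1824744770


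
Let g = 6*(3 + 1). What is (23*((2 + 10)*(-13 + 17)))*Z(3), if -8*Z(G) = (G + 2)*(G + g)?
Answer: -18630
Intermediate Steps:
g = 24 (g = 6*4 = 24)
Z(G) = -(2 + G)*(24 + G)/8 (Z(G) = -(G + 2)*(G + 24)/8 = -(2 + G)*(24 + G)/8)
(23*((2 + 10)*(-13 + 17)))*Z(3) = (23*((2 + 10)*(-13 + 17)))*(-6 - 13/4*3 - ⅛*3²) = (23*(12*4))*(-6 - 39/4 - ⅛*9) = (23*48)*(-6 - 39/4 - 9/8) = 1104*(-135/8) = -18630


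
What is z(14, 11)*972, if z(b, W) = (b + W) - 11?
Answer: 13608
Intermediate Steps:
z(b, W) = -11 + W + b (z(b, W) = (W + b) - 11 = -11 + W + b)
z(14, 11)*972 = (-11 + 11 + 14)*972 = 14*972 = 13608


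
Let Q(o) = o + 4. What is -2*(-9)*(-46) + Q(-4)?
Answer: -828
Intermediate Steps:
Q(o) = 4 + o
-2*(-9)*(-46) + Q(-4) = -2*(-9)*(-46) + (4 - 4) = 18*(-46) + 0 = -828 + 0 = -828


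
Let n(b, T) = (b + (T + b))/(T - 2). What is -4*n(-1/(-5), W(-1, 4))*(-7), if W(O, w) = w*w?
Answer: 164/5 ≈ 32.800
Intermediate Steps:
W(O, w) = w**2
n(b, T) = (T + 2*b)/(-2 + T)
-4*n(-1/(-5), W(-1, 4))*(-7) = -4*(4**2 + 2*(-1/(-5)))/(-2 + 4**2)*(-7) = -4*(16 + 2*(-1*(-1/5)))/(-2 + 16)*(-7) = -4*(16 + 2*(1/5))/14*(-7) = -2*(16 + 2/5)/7*(-7) = -2*82/(7*5)*(-7) = -4*41/35*(-7) = -164/35*(-7) = 164/5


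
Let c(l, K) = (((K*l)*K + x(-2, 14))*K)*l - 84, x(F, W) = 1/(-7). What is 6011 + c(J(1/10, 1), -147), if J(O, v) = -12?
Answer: -457413637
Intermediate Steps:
x(F, W) = -⅐
c(l, K) = -84 + K*l*(-⅐ + l*K²) (c(l, K) = (((K*l)*K - ⅐)*K)*l - 84 = ((l*K² - ⅐)*K)*l - 84 = ((-⅐ + l*K²)*K)*l - 84 = (K*(-⅐ + l*K²))*l - 84 = K*l*(-⅐ + l*K²) - 84 = -84 + K*l*(-⅐ + l*K²))
6011 + c(J(1/10, 1), -147) = 6011 + (-84 + (-147)³*(-12)² - ⅐*(-147)*(-12)) = 6011 + (-84 - 3176523*144 - 252) = 6011 + (-84 - 457419312 - 252) = 6011 - 457419648 = -457413637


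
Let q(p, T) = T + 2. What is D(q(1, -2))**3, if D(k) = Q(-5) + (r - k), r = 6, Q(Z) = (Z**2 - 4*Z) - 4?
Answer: 103823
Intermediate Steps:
q(p, T) = 2 + T
Q(Z) = -4 + Z**2 - 4*Z
D(k) = 47 - k (D(k) = (-4 + (-5)**2 - 4*(-5)) + (6 - k) = (-4 + 25 + 20) + (6 - k) = 41 + (6 - k) = 47 - k)
D(q(1, -2))**3 = (47 - (2 - 2))**3 = (47 - 1*0)**3 = (47 + 0)**3 = 47**3 = 103823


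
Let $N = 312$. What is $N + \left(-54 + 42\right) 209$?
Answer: $-2196$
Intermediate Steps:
$N + \left(-54 + 42\right) 209 = 312 + \left(-54 + 42\right) 209 = 312 - 2508 = -2196$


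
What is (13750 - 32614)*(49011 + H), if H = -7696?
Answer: -779366160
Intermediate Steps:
(13750 - 32614)*(49011 + H) = (13750 - 32614)*(49011 - 7696) = -18864*41315 = -779366160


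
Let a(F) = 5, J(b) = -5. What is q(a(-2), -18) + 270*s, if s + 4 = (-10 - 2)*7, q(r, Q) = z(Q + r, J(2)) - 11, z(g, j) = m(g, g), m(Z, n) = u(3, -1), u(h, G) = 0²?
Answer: -23771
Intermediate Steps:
u(h, G) = 0
m(Z, n) = 0
z(g, j) = 0
q(r, Q) = -11 (q(r, Q) = 0 - 11 = -11)
s = -88 (s = -4 + (-10 - 2)*7 = -4 - 12*7 = -4 - 84 = -88)
q(a(-2), -18) + 270*s = -11 + 270*(-88) = -11 - 23760 = -23771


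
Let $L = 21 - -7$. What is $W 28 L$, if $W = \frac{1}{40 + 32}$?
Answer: $\frac{98}{9} \approx 10.889$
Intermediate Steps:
$W = \frac{1}{72} \approx 0.013889$
$L = 28$ ($L = 21 + 7 = 28$)
$W 28 L = \frac{1}{72} \cdot 28 \cdot 28 = \frac{7}{18} \cdot 28 = \frac{98}{9}$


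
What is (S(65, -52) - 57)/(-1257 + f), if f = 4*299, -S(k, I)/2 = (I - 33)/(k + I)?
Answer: 571/793 ≈ 0.72005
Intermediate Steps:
S(k, I) = -2*(-33 + I)/(I + k) (S(k, I) = -2*(I - 33)/(k + I) = -2*(-33 + I)/(I + k))
f = 1196
(S(65, -52) - 57)/(-1257 + f) = (2*(33 - 1*(-52))/(-52 + 65) - 57)/(-1257 + 1196) = (2*(33 + 52)/13 - 57)/(-61) = (2*(1/13)*85 - 57)*(-1/61) = (170/13 - 57)*(-1/61) = -571/13*(-1/61) = 571/793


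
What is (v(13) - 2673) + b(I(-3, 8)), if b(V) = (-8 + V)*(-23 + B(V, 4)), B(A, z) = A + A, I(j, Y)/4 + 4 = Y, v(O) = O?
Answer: -2588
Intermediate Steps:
I(j, Y) = -16 + 4*Y
B(A, z) = 2*A
b(V) = (-23 + 2*V)*(-8 + V) (b(V) = (-8 + V)*(-23 + 2*V) = (-23 + 2*V)*(-8 + V))
(v(13) - 2673) + b(I(-3, 8)) = (13 - 2673) + (184 - 39*(-16 + 4*8) + 2*(-16 + 4*8)²) = -2660 + (184 - 39*(-16 + 32) + 2*(-16 + 32)²) = -2660 + (184 - 39*16 + 2*16²) = -2660 + (184 - 624 + 2*256) = -2660 + (184 - 624 + 512) = -2660 + 72 = -2588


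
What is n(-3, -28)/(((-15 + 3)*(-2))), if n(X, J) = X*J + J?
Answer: 7/3 ≈ 2.3333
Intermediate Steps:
n(X, J) = J + J*X (n(X, J) = J*X + J = J + J*X)
n(-3, -28)/(((-15 + 3)*(-2))) = (-28*(1 - 3))/(((-15 + 3)*(-2))) = (-28*(-2))/((-12*(-2))) = 56/24 = 56*(1/24) = 7/3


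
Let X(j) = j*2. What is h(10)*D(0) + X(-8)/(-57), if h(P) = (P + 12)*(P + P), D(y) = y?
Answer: 16/57 ≈ 0.28070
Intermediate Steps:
X(j) = 2*j
h(P) = 2*P*(12 + P) (h(P) = (12 + P)*(2*P) = 2*P*(12 + P))
h(10)*D(0) + X(-8)/(-57) = (2*10*(12 + 10))*0 + (2*(-8))/(-57) = (2*10*22)*0 - 16*(-1/57) = 440*0 + 16/57 = 0 + 16/57 = 16/57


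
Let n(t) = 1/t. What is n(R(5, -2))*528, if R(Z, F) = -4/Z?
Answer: -660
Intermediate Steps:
n(R(5, -2))*528 = 528/(-4/5) = 528/(-4*⅕) = 528/(-⅘) = -5/4*528 = -660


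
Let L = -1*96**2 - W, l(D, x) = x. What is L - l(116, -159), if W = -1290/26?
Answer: -117096/13 ≈ -9007.4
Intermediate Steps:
W = -645/13 (W = -1290*1/26 = -645/13 ≈ -49.615)
L = -119163/13 (L = -1*96**2 - 1*(-645/13) = -1*9216 + 645/13 = -9216 + 645/13 = -119163/13 ≈ -9166.4)
L - l(116, -159) = -119163/13 - 1*(-159) = -119163/13 + 159 = -117096/13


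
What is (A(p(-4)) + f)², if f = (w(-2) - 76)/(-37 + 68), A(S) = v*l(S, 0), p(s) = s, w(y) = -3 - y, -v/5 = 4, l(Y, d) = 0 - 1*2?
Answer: 1352569/961 ≈ 1407.5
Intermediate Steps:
l(Y, d) = -2 (l(Y, d) = 0 - 2 = -2)
v = -20 (v = -5*4 = -20)
A(S) = 40 (A(S) = -20*(-2) = 40)
f = -77/31 (f = ((-3 - 1*(-2)) - 76)/(-37 + 68) = ((-3 + 2) - 76)/31 = (-1 - 76)*(1/31) = -77*1/31 = -77/31 ≈ -2.4839)
(A(p(-4)) + f)² = (40 - 77/31)² = (1163/31)² = 1352569/961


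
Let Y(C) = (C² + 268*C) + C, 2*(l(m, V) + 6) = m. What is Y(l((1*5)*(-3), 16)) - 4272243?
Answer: -17102769/4 ≈ -4.2757e+6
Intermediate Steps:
l(m, V) = -6 + m/2
Y(C) = C² + 269*C
Y(l((1*5)*(-3), 16)) - 4272243 = (-6 + ((1*5)*(-3))/2)*(269 + (-6 + ((1*5)*(-3))/2)) - 4272243 = (-6 + (5*(-3))/2)*(269 + (-6 + (5*(-3))/2)) - 4272243 = (-6 + (½)*(-15))*(269 + (-6 + (½)*(-15))) - 4272243 = (-6 - 15/2)*(269 + (-6 - 15/2)) - 4272243 = -27*(269 - 27/2)/2 - 4272243 = -27/2*511/2 - 4272243 = -13797/4 - 4272243 = -17102769/4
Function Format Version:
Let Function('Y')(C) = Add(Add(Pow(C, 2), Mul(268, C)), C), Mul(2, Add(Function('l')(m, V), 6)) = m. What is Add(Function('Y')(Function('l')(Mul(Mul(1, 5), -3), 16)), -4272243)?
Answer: Rational(-17102769, 4) ≈ -4.2757e+6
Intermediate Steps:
Function('l')(m, V) = Add(-6, Mul(Rational(1, 2), m))
Function('Y')(C) = Add(Pow(C, 2), Mul(269, C))
Add(Function('Y')(Function('l')(Mul(Mul(1, 5), -3), 16)), -4272243) = Add(Mul(Add(-6, Mul(Rational(1, 2), Mul(Mul(1, 5), -3))), Add(269, Add(-6, Mul(Rational(1, 2), Mul(Mul(1, 5), -3))))), -4272243) = Add(Mul(Add(-6, Mul(Rational(1, 2), Mul(5, -3))), Add(269, Add(-6, Mul(Rational(1, 2), Mul(5, -3))))), -4272243) = Add(Mul(Add(-6, Mul(Rational(1, 2), -15)), Add(269, Add(-6, Mul(Rational(1, 2), -15)))), -4272243) = Add(Mul(Add(-6, Rational(-15, 2)), Add(269, Add(-6, Rational(-15, 2)))), -4272243) = Add(Mul(Rational(-27, 2), Add(269, Rational(-27, 2))), -4272243) = Add(Mul(Rational(-27, 2), Rational(511, 2)), -4272243) = Add(Rational(-13797, 4), -4272243) = Rational(-17102769, 4)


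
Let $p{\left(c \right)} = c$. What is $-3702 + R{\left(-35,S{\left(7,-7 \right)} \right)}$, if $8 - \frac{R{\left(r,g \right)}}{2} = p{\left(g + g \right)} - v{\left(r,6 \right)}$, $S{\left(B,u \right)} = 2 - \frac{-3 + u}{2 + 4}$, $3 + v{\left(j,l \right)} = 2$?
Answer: $- \frac{11108}{3} \approx -3702.7$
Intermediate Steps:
$v{\left(j,l \right)} = -1$ ($v{\left(j,l \right)} = -3 + 2 = -1$)
$S{\left(B,u \right)} = \frac{5}{2} - \frac{u}{6}$ ($S{\left(B,u \right)} = 2 - \frac{-3 + u}{6} = 2 - \left(-3 + u\right) \frac{1}{6} = 2 - \left(- \frac{1}{2} + \frac{u}{6}\right) = \frac{5}{2} - \frac{u}{6}$)
$R{\left(r,g \right)} = 14 - 4 g$ ($R{\left(r,g \right)} = 16 - 2 \left(\left(g + g\right) - -1\right) = 16 - 2 \left(2 g + 1\right) = 16 - 2 \left(1 + 2 g\right) = 16 - \left(2 + 4 g\right) = 14 - 4 g$)
$-3702 + R{\left(-35,S{\left(7,-7 \right)} \right)} = -3702 + \left(14 - 4 \left(\frac{5}{2} - - \frac{7}{6}\right)\right) = -3702 + \left(14 - 4 \left(\frac{5}{2} + \frac{7}{6}\right)\right) = -3702 + \left(14 - \frac{44}{3}\right) = -3702 - \frac{2}{3} = - \frac{11108}{3}$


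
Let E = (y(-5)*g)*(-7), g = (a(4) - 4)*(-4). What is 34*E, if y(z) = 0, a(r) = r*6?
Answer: 0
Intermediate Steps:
a(r) = 6*r
g = -80 (g = (6*4 - 4)*(-4) = (24 - 4)*(-4) = 20*(-4) = -80)
E = 0 (E = (0*(-80))*(-7) = 0*(-7) = 0)
34*E = 34*0 = 0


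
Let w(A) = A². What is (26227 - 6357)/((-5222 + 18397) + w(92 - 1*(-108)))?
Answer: 3974/10635 ≈ 0.37367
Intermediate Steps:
(26227 - 6357)/((-5222 + 18397) + w(92 - 1*(-108))) = (26227 - 6357)/((-5222 + 18397) + (92 - 1*(-108))²) = 19870/(13175 + (92 + 108)²) = 19870/(13175 + 200²) = 19870/(13175 + 40000) = 19870/53175 = 19870*(1/53175) = 3974/10635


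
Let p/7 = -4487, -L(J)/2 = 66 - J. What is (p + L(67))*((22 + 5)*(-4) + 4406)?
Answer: -134987286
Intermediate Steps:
L(J) = -132 + 2*J (L(J) = -2*(66 - J) = -132 + 2*J)
p = -31409 (p = 7*(-4487) = -31409)
(p + L(67))*((22 + 5)*(-4) + 4406) = (-31409 + (-132 + 2*67))*((22 + 5)*(-4) + 4406) = (-31409 + (-132 + 134))*(27*(-4) + 4406) = (-31409 + 2)*(-108 + 4406) = -31407*4298 = -134987286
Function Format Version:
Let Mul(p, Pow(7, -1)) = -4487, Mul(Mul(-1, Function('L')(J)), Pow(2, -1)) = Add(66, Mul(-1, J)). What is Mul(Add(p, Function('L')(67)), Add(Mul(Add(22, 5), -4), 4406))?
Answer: -134987286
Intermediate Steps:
Function('L')(J) = Add(-132, Mul(2, J)) (Function('L')(J) = Mul(-2, Add(66, Mul(-1, J))) = Add(-132, Mul(2, J)))
p = -31409 (p = Mul(7, -4487) = -31409)
Mul(Add(p, Function('L')(67)), Add(Mul(Add(22, 5), -4), 4406)) = Mul(Add(-31409, Add(-132, Mul(2, 67))), Add(Mul(Add(22, 5), -4), 4406)) = Mul(Add(-31409, Add(-132, 134)), Add(Mul(27, -4), 4406)) = Mul(Add(-31409, 2), Add(-108, 4406)) = Mul(-31407, 4298) = -134987286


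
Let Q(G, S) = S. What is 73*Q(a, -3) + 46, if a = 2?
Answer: -173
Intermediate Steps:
73*Q(a, -3) + 46 = 73*(-3) + 46 = -219 + 46 = -173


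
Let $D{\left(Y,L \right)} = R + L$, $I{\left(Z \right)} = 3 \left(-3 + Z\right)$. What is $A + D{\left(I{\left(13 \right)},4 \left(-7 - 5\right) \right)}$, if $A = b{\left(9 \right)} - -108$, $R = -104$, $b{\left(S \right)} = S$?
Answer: $-35$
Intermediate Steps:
$I{\left(Z \right)} = -9 + 3 Z$
$A = 117$ ($A = 9 - -108 = 9 + 108 = 117$)
$D{\left(Y,L \right)} = -104 + L$
$A + D{\left(I{\left(13 \right)},4 \left(-7 - 5\right) \right)} = 117 - \left(104 - 4 \left(-7 - 5\right)\right) = 117 + \left(-104 + 4 \left(-12\right)\right) = 117 - 152 = -35$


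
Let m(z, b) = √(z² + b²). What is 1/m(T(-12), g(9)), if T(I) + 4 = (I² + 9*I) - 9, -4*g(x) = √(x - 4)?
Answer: 4*√941/2823 ≈ 0.043465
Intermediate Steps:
g(x) = -√(-4 + x)/4 (g(x) = -√(x - 4)/4 = -√(-4 + x)/4)
T(I) = -13 + I² + 9*I (T(I) = -4 + ((I² + 9*I) - 9) = -4 + (-9 + I² + 9*I) = -13 + I² + 9*I)
m(z, b) = √(b² + z²)
1/m(T(-12), g(9)) = 1/(√((-√(-4 + 9)/4)² + (-13 + (-12)² + 9*(-12))²)) = 1/(√((-√5/4)² + (-13 + 144 - 108)²)) = 1/(√(5/16 + 23²)) = 1/(√(5/16 + 529)) = 1/(√(8469/16)) = 1/(3*√941/4) = 4*√941/2823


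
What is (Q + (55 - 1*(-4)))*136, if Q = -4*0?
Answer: 8024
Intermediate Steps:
Q = 0
(Q + (55 - 1*(-4)))*136 = (0 + (55 - 1*(-4)))*136 = (0 + (55 + 4))*136 = (0 + 59)*136 = 59*136 = 8024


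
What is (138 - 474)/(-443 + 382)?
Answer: 336/61 ≈ 5.5082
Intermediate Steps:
(138 - 474)/(-443 + 382) = -336/(-61) = -336*(-1/61) = 336/61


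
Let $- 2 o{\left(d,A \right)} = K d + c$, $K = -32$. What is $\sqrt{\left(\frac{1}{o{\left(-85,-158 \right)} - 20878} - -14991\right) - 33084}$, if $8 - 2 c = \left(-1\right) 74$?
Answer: $\frac{i \sqrt{35856043276911}}{44517} \approx 134.51 i$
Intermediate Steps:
$c = 41$ ($c = 4 - \frac{\left(-1\right) 74}{2} = 4 - -37 = 4 + 37 = 41$)
$o{\left(d,A \right)} = - \frac{41}{2} + 16 d$ ($o{\left(d,A \right)} = - \frac{- 32 d + 41}{2} = - \frac{41 - 32 d}{2} = - \frac{41}{2} + 16 d$)
$\sqrt{\left(\frac{1}{o{\left(-85,-158 \right)} - 20878} - -14991\right) - 33084} = \sqrt{\left(\frac{1}{\left(- \frac{41}{2} + 16 \left(-85\right)\right) - 20878} - -14991\right) - 33084} = \sqrt{\left(\frac{1}{\left(- \frac{41}{2} - 1360\right) - 20878} + 14991\right) - 33084} = \sqrt{\left(\frac{1}{- \frac{2761}{2} - 20878} + 14991\right) - 33084} = \sqrt{\left(\frac{1}{- \frac{44517}{2}} + 14991\right) - 33084} = \sqrt{\left(- \frac{2}{44517} + 14991\right) - 33084} = \sqrt{\frac{667354345}{44517} - 33084} = \sqrt{- \frac{805446083}{44517}} = \frac{i \sqrt{35856043276911}}{44517}$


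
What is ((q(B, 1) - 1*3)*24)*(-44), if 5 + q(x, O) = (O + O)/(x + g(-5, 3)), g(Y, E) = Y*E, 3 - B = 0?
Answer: 8624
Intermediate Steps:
B = 3 (B = 3 - 1*0 = 3 + 0 = 3)
g(Y, E) = E*Y
q(x, O) = -5 + 2*O/(-15 + x) (q(x, O) = -5 + (O + O)/(x + 3*(-5)) = -5 + (2*O)/(x - 15) = -5 + (2*O)/(-15 + x) = -5 + 2*O/(-15 + x))
((q(B, 1) - 1*3)*24)*(-44) = (((75 - 5*3 + 2*1)/(-15 + 3) - 1*3)*24)*(-44) = (((75 - 15 + 2)/(-12) - 3)*24)*(-44) = ((-1/12*62 - 3)*24)*(-44) = ((-31/6 - 3)*24)*(-44) = -49/6*24*(-44) = -196*(-44) = 8624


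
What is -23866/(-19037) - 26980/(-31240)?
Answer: 886755/418814 ≈ 2.1173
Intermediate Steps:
-23866/(-19037) - 26980/(-31240) = -23866*(-1/19037) - 26980*(-1/31240) = 23866/19037 + 19/22 = 886755/418814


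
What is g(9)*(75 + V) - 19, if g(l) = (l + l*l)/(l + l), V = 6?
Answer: 386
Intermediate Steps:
g(l) = (l + l**2)/(2*l) (g(l) = (l + l**2)/((2*l)) = (l + l**2)*(1/(2*l)) = (l + l**2)/(2*l))
g(9)*(75 + V) - 19 = (1/2 + (1/2)*9)*(75 + 6) - 19 = (1/2 + 9/2)*81 - 19 = 5*81 - 19 = 405 - 19 = 386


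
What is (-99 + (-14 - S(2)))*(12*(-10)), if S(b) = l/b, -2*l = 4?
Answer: 13440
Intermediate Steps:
l = -2 (l = -½*4 = -2)
S(b) = -2/b
(-99 + (-14 - S(2)))*(12*(-10)) = (-99 + (-14 - (-2)/2))*(12*(-10)) = (-99 + (-14 - (-2)/2))*(-120) = (-99 + (-14 - 1*(-1)))*(-120) = (-99 + (-14 + 1))*(-120) = (-99 - 13)*(-120) = -112*(-120) = 13440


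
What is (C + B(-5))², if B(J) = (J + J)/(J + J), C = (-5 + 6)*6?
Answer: 49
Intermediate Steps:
C = 6 (C = 1*6 = 6)
B(J) = 1 (B(J) = (2*J)/((2*J)) = (2*J)*(1/(2*J)) = 1)
(C + B(-5))² = (6 + 1)² = 7² = 49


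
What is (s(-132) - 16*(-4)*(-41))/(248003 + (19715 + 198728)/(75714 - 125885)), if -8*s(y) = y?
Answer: -52328353/4976936028 ≈ -0.010514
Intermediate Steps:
s(y) = -y/8
(s(-132) - 16*(-4)*(-41))/(248003 + (19715 + 198728)/(75714 - 125885)) = (-⅛*(-132) - 16*(-4)*(-41))/(248003 + (19715 + 198728)/(75714 - 125885)) = (33/2 + 64*(-41))/(248003 + 218443/(-50171)) = (33/2 - 2624)/(248003 + 218443*(-1/50171)) = -5215/(2*(248003 - 218443/50171)) = -5215/(2*12442340070/50171) = -5215/2*50171/12442340070 = -52328353/4976936028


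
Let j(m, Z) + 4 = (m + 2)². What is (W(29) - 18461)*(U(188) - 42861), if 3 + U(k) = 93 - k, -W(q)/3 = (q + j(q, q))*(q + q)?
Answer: 8163283975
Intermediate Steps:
j(m, Z) = -4 + (2 + m)² (j(m, Z) = -4 + (m + 2)² = -4 + (2 + m)²)
W(q) = -6*q*(q + q*(4 + q)) (W(q) = -3*(q + q*(4 + q))*(q + q) = -3*(q + q*(4 + q))*2*q = -6*q*(q + q*(4 + q)))
U(k) = 90 - k (U(k) = -3 + (93 - k) = 90 - k)
(W(29) - 18461)*(U(188) - 42861) = (-6*29²*(5 + 29) - 18461)*((90 - 1*188) - 42861) = (-6*841*34 - 18461)*((90 - 188) - 42861) = (-171564 - 18461)*(-98 - 42861) = -190025*(-42959) = 8163283975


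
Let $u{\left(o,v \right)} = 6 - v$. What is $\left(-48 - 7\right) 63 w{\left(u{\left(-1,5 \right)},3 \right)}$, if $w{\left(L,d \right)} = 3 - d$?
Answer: $0$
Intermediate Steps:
$\left(-48 - 7\right) 63 w{\left(u{\left(-1,5 \right)},3 \right)} = \left(-48 - 7\right) 63 \left(3 - 3\right) = \left(-55\right) 63 \cdot 0 = \left(-3465\right) 0 = 0$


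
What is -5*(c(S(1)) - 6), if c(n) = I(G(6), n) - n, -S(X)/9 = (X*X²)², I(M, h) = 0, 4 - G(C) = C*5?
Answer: -15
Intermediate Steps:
G(C) = 4 - 5*C (G(C) = 4 - C*5 = 4 - 5*C)
S(X) = -9*X⁶
c(n) = -n (c(n) = 0 - n = -n)
-5*(c(S(1)) - 6) = -5*(-(-9)*1⁶ - 6) = -5*(-(-9) - 6) = -5*(-1*(-9) - 6) = -5*(9 - 6) = -5*3 = -15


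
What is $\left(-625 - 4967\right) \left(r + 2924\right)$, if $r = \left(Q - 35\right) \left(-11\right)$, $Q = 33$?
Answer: $-16474032$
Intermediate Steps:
$r = 22$ ($r = \left(33 - 35\right) \left(-11\right) = \left(-2\right) \left(-11\right) = 22$)
$\left(-625 - 4967\right) \left(r + 2924\right) = \left(-625 - 4967\right) \left(22 + 2924\right) = \left(-5592\right) 2946 = -16474032$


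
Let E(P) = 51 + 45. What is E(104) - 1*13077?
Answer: -12981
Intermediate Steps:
E(P) = 96
E(104) - 1*13077 = 96 - 1*13077 = 96 - 13077 = -12981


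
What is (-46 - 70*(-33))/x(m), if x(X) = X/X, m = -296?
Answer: 2264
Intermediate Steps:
x(X) = 1
(-46 - 70*(-33))/x(m) = (-46 - 70*(-33))/1 = (-46 + 2310)*1 = 2264*1 = 2264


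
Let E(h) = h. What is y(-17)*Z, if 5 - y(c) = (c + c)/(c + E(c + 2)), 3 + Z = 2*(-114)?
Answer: -14553/16 ≈ -909.56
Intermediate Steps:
Z = -231 (Z = -3 + 2*(-114) = -3 - 228 = -231)
y(c) = 5 - 2*c/(2 + 2*c) (y(c) = 5 - (c + c)/(c + (c + 2)) = 5 - 2*c/(c + (2 + c)) = 5 - 2*c/(2 + 2*c))
y(-17)*Z = ((5 + 4*(-17))/(1 - 17))*(-231) = ((5 - 68)/(-16))*(-231) = -1/16*(-63)*(-231) = (63/16)*(-231) = -14553/16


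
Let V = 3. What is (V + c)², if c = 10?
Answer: 169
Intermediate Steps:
(V + c)² = (3 + 10)² = 13² = 169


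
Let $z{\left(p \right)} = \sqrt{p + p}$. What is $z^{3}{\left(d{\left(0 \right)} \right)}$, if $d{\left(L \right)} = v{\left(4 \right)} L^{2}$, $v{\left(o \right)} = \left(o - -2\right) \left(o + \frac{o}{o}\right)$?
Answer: $0$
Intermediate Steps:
$v{\left(o \right)} = \left(1 + o\right) \left(2 + o\right)$ ($v{\left(o \right)} = \left(o + \left(-3 + 5\right)\right) \left(o + 1\right) = \left(o + 2\right) \left(1 + o\right) = \left(2 + o\right) \left(1 + o\right) = \left(1 + o\right) \left(2 + o\right)$)
$d{\left(L \right)} = 30 L^{2}$ ($d{\left(L \right)} = \left(2 + 4^{2} + 3 \cdot 4\right) L^{2} = \left(2 + 16 + 12\right) L^{2} = 30 L^{2}$)
$z{\left(p \right)} = \sqrt{2} \sqrt{p}$ ($z{\left(p \right)} = \sqrt{2 p} = \sqrt{2} \sqrt{p}$)
$z^{3}{\left(d{\left(0 \right)} \right)} = \left(\sqrt{2} \sqrt{30 \cdot 0^{2}}\right)^{3} = \left(\sqrt{2} \sqrt{30 \cdot 0}\right)^{3} = \left(\sqrt{2} \sqrt{0}\right)^{3} = \left(\sqrt{2} \cdot 0\right)^{3} = 0^{3} = 0$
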